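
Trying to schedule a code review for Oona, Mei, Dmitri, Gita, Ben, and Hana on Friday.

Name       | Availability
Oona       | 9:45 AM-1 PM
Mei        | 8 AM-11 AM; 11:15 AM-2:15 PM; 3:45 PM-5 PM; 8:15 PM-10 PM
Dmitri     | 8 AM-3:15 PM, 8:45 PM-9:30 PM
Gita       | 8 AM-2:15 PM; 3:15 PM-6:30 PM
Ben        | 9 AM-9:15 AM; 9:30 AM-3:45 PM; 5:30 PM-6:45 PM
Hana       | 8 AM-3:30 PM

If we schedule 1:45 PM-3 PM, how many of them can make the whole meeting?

Dmitri, Ben, and Hana can make the full 13:45-15:00 slot — that's 3.

3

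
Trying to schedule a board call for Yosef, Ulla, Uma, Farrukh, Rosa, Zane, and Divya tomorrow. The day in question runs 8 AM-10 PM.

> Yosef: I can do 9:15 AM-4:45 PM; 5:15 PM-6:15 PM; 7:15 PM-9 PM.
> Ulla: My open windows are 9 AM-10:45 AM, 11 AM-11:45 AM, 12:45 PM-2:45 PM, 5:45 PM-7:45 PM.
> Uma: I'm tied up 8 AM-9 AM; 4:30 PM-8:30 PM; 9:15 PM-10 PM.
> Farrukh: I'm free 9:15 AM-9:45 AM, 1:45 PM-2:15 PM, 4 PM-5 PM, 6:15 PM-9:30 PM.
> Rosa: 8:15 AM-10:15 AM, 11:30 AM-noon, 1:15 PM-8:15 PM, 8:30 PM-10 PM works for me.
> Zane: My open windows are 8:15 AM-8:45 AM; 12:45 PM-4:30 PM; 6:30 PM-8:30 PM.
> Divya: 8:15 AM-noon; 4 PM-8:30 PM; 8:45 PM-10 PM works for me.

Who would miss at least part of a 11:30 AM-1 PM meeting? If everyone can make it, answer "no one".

Divya, Farrukh, Rosa, Ulla, Zane

Yosef free: 09:15-16:45, 17:15-18:15, 19:15-21:00.
Ulla free: 09:00-10:45, 11:00-11:45, 12:45-14:45, 17:45-19:45.
Uma free: 09:00-16:30, 20:30-21:15 (invert busy blocks within the working day).
Farrukh free: 09:15-09:45, 13:45-14:15, 16:00-17:00, 18:15-21:30.
Rosa free: 08:15-10:15, 11:30-12:00, 13:15-20:15, 20:30-22:00.
Zane free: 08:15-08:45, 12:45-16:30, 18:30-20:30.
Divya free: 08:15-12:00, 16:00-20:30, 20:45-22:00.
Yosef: free for 11:30-13:00. Ulla: not fully free for 11:30-13:00. Uma: free for 11:30-13:00. Farrukh: not fully free for 11:30-13:00. Rosa: not fully free for 11:30-13:00. Zane: not fully free for 11:30-13:00. Divya: not fully free for 11:30-13:00.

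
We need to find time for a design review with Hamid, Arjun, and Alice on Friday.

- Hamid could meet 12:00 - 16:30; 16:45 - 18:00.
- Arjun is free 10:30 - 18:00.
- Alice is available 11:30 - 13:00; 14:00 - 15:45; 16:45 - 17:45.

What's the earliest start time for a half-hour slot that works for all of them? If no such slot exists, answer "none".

Hamid ∩ Arjun: 12:00-16:30, 16:45-18:00.
Hamid ∩ Arjun ∩ Alice: 12:00-13:00, 14:00-15:45, 16:45-17:45.
So the common availability across everyone is 12:00-13:00, 14:00-15:45, 16:45-17:45.
The first common window of at least 30 minutes is 12:00-13:00, so the earliest start is 12:00.

12:00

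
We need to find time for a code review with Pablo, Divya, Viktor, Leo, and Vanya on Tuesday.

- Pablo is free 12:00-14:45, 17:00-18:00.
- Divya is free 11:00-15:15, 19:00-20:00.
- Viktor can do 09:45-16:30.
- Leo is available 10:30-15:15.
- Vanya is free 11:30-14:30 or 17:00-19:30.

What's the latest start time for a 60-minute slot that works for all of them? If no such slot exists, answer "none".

13:30

Pablo ∩ Divya: 12:00-14:45.
Pablo ∩ Divya ∩ Viktor: 12:00-14:45.
Pablo ∩ Divya ∩ Viktor ∩ Leo: 12:00-14:45.
Pablo ∩ Divya ∩ Viktor ∩ Leo ∩ Vanya: 12:00-14:30.
The last common window of at least 60 minutes is 12:00-14:30; a 60-minute meeting can start as late as 13:30 and still end by 14:30.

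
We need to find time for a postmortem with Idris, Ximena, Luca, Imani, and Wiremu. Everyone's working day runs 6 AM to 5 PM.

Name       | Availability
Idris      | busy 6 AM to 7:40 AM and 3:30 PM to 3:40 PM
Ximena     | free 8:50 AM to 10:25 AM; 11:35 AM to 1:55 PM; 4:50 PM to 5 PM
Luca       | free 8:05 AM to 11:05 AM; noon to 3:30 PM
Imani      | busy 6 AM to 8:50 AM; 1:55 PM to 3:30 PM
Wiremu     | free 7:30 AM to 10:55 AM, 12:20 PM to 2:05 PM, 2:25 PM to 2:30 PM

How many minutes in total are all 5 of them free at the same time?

Idris free: 07:40-15:30, 15:40-17:00 (invert busy blocks within the working day).
Ximena free: 08:50-10:25, 11:35-13:55, 16:50-17:00.
Luca free: 08:05-11:05, 12:00-15:30.
Imani free: 08:50-13:55, 15:30-17:00 (invert busy blocks within the working day).
Wiremu free: 07:30-10:55, 12:20-14:05, 14:25-14:30.
Idris ∩ Ximena: 08:50-10:25, 11:35-13:55, 16:50-17:00.
Idris ∩ Ximena ∩ Luca: 08:50-10:25, 12:00-13:55.
Idris ∩ Ximena ∩ Luca ∩ Imani: 08:50-10:25, 12:00-13:55.
Idris ∩ Ximena ∩ Luca ∩ Imani ∩ Wiremu: 08:50-10:25, 12:20-13:55.
Summing the common windows: 95 + 95 = 190 minutes.

190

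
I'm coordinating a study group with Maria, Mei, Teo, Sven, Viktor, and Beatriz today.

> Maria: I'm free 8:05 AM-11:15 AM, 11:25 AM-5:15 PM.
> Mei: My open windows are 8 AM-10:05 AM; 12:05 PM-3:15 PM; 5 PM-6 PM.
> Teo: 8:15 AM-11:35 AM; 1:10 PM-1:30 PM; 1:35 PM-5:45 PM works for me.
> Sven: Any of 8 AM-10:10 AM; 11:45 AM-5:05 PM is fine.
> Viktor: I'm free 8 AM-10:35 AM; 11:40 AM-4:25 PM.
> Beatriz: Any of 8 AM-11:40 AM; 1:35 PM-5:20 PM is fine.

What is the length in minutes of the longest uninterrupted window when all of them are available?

110

Maria ∩ Mei: 08:05-10:05, 12:05-15:15, 17:00-17:15.
Maria ∩ Mei ∩ Teo: 08:15-10:05, 13:10-13:30, 13:35-15:15, 17:00-17:15.
Maria ∩ Mei ∩ Teo ∩ Sven: 08:15-10:05, 13:10-13:30, 13:35-15:15, 17:00-17:05.
Maria ∩ Mei ∩ Teo ∩ Sven ∩ Viktor: 08:15-10:05, 13:10-13:30, 13:35-15:15.
Maria ∩ Mei ∩ Teo ∩ Sven ∩ Viktor ∩ Beatriz: 08:15-10:05, 13:35-15:15.
Those are the intersection windows.
The longest is 08:15-10:05 at 110 minutes.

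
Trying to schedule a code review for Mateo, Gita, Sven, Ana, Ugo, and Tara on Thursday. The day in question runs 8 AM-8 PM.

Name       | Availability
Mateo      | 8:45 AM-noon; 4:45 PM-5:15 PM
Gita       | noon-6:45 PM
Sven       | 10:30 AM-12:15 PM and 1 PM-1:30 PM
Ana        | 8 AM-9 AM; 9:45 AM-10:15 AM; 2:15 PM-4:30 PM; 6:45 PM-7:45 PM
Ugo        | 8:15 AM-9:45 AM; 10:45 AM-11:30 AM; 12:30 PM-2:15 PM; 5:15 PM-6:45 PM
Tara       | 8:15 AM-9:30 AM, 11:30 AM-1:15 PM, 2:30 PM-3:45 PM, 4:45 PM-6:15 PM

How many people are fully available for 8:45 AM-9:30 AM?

3

Mateo, Ugo, and Tara can make the full 08:45-09:30 slot — that's 3.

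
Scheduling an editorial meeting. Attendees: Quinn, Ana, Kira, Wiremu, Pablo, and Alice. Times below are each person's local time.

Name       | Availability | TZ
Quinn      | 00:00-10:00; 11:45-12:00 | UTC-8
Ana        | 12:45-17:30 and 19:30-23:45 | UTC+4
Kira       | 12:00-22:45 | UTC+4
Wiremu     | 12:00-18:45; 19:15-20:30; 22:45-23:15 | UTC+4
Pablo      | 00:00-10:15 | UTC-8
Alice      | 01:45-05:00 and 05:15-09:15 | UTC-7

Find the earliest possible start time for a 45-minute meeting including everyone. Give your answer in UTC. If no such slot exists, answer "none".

08:45

Quinn in UTC: 08:00-18:00, 19:45-20:00 (add 8h to convert from UTC-8).
Ana in UTC: 08:45-13:30, 15:30-19:45 (subtract 4h to convert from UTC+4).
Kira in UTC: 08:00-18:45 (subtract 4h to convert from UTC+4).
Wiremu in UTC: 08:00-14:45, 15:15-16:30, 18:45-19:15 (subtract 4h to convert from UTC+4).
Pablo in UTC: 08:00-18:15 (add 8h to convert from UTC-8).
Alice in UTC: 08:45-12:00, 12:15-16:15 (add 7h to convert from UTC-7).
Quinn ∩ Ana: 08:45-13:30, 15:30-18:00.
Quinn ∩ Ana ∩ Kira: 08:45-13:30, 15:30-18:00.
Quinn ∩ Ana ∩ Kira ∩ Wiremu: 08:45-13:30, 15:30-16:30.
Quinn ∩ Ana ∩ Kira ∩ Wiremu ∩ Pablo: 08:45-13:30, 15:30-16:30.
Quinn ∩ Ana ∩ Kira ∩ Wiremu ∩ Pablo ∩ Alice: 08:45-12:00, 12:15-13:30, 15:30-16:15.
Those are the intersection windows.
The first common window of at least 45 minutes is 08:45-12:00, so the earliest start is 08:45.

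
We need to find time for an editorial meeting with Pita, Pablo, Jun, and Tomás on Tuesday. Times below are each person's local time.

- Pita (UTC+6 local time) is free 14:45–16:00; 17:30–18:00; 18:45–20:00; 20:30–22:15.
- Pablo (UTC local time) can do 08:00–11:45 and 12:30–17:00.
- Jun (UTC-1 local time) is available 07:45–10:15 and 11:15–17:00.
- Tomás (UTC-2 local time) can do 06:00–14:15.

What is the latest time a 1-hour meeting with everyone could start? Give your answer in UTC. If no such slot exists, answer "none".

15:15

Pita in UTC: 08:45-10:00, 11:30-12:00, 12:45-14:00, 14:30-16:15 (subtract 6h to convert from UTC+6).
Pablo in UTC: 08:00-11:45, 12:30-17:00.
Jun in UTC: 08:45-11:15, 12:15-18:00 (add 1h to convert from UTC-1).
Tomás in UTC: 08:00-16:15 (add 2h to convert from UTC-2).
Pita ∩ Pablo: 08:45-10:00, 11:30-11:45, 12:45-14:00, 14:30-16:15.
Pita ∩ Pablo ∩ Jun: 08:45-10:00, 12:45-14:00, 14:30-16:15.
Pita ∩ Pablo ∩ Jun ∩ Tomás: 08:45-10:00, 12:45-14:00, 14:30-16:15.
The last common window of at least 60 minutes is 14:30-16:15; a 60-minute meeting can start as late as 15:15 and still end by 16:15.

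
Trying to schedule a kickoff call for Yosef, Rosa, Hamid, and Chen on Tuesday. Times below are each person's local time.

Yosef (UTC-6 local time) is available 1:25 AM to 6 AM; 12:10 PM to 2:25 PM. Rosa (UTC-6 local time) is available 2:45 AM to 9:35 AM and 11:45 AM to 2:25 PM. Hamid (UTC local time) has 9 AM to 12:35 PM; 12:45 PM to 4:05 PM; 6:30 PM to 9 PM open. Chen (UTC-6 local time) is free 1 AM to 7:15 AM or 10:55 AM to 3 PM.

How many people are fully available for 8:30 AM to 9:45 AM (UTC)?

2

Yosef in UTC: 07:25-12:00, 18:10-20:25 (add 6h to convert from UTC-6).
Rosa in UTC: 08:45-15:35, 17:45-20:25 (add 6h to convert from UTC-6).
Hamid in UTC: 09:00-12:35, 12:45-16:05, 18:30-21:00.
Chen in UTC: 07:00-13:15, 16:55-21:00 (add 6h to convert from UTC-6).
Yosef and Chen can make the full 08:30-09:45 slot — that's 2.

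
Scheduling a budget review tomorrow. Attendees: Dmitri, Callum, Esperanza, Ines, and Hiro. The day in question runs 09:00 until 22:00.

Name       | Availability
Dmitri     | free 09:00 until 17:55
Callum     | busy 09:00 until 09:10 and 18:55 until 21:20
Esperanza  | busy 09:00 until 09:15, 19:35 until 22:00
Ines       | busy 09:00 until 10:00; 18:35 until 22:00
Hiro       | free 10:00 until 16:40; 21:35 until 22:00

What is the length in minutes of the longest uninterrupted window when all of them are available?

Dmitri free: 09:00-17:55.
Callum free: 09:10-18:55, 21:20-22:00 (invert busy blocks within the working day).
Esperanza free: 09:15-19:35 (invert busy blocks within the working day).
Ines free: 10:00-18:35 (invert busy blocks within the working day).
Hiro free: 10:00-16:40, 21:35-22:00.
Dmitri ∩ Callum: 09:10-17:55.
Dmitri ∩ Callum ∩ Esperanza: 09:15-17:55.
Dmitri ∩ Callum ∩ Esperanza ∩ Ines: 10:00-17:55.
Dmitri ∩ Callum ∩ Esperanza ∩ Ines ∩ Hiro: 10:00-16:40.
Those are the intersection windows.
The longest is 10:00-16:40 at 400 minutes.

400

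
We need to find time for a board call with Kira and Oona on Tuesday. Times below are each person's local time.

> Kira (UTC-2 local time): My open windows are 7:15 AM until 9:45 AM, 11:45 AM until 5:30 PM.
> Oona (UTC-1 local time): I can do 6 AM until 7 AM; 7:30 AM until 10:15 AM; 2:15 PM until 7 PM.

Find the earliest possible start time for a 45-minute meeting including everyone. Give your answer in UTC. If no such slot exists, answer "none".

09:15

Kira in UTC: 09:15-11:45, 13:45-19:30 (add 2h to convert from UTC-2).
Oona in UTC: 07:00-08:00, 08:30-11:15, 15:15-20:00 (add 1h to convert from UTC-1).
Kira ∩ Oona: 09:15-11:15, 15:15-19:30.
Those are the intersection windows.
The first common window of at least 45 minutes is 09:15-11:15, so the earliest start is 09:15.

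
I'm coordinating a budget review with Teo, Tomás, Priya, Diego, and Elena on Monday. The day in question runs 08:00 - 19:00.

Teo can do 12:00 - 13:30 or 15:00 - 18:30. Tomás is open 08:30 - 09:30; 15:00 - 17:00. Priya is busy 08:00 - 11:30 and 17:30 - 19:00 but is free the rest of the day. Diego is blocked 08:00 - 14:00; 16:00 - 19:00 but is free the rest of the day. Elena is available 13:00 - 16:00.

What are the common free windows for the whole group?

15:00-16:00

Teo free: 12:00-13:30, 15:00-18:30.
Tomás free: 08:30-09:30, 15:00-17:00.
Priya free: 11:30-17:30 (invert busy blocks within the working day).
Diego free: 14:00-16:00 (invert busy blocks within the working day).
Elena free: 13:00-16:00.
Teo ∩ Tomás: 15:00-17:00.
Teo ∩ Tomás ∩ Priya: 15:00-17:00.
Teo ∩ Tomás ∩ Priya ∩ Diego: 15:00-16:00.
Teo ∩ Tomás ∩ Priya ∩ Diego ∩ Elena: 15:00-16:00.
So the common availability across everyone is 15:00-16:00.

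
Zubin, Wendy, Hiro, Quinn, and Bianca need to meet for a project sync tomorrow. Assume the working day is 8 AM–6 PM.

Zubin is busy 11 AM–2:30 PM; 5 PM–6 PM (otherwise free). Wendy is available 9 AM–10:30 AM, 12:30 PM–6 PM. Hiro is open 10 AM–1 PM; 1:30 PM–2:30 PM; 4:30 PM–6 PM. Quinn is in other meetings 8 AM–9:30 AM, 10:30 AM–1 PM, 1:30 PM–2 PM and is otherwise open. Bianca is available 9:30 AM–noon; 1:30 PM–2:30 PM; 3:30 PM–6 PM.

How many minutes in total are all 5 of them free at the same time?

Zubin free: 08:00-11:00, 14:30-17:00 (invert busy blocks within the working day).
Wendy free: 09:00-10:30, 12:30-18:00.
Hiro free: 10:00-13:00, 13:30-14:30, 16:30-18:00.
Quinn free: 09:30-10:30, 13:00-13:30, 14:00-18:00 (invert busy blocks within the working day).
Bianca free: 09:30-12:00, 13:30-14:30, 15:30-18:00.
Zubin ∩ Wendy: 09:00-10:30, 14:30-17:00.
Zubin ∩ Wendy ∩ Hiro: 10:00-10:30, 16:30-17:00.
Zubin ∩ Wendy ∩ Hiro ∩ Quinn: 10:00-10:30, 16:30-17:00.
Zubin ∩ Wendy ∩ Hiro ∩ Quinn ∩ Bianca: 10:00-10:30, 16:30-17:00.
So the common availability across everyone is 10:00-10:30, 16:30-17:00.
Summing the common windows: 30 + 30 = 60 minutes.

60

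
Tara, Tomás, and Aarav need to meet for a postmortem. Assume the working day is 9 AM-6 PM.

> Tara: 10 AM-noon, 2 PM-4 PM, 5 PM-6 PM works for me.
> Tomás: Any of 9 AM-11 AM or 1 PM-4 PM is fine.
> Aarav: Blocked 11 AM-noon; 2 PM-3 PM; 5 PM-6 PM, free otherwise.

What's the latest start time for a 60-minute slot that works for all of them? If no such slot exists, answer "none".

Tara free: 10:00-12:00, 14:00-16:00, 17:00-18:00.
Tomás free: 09:00-11:00, 13:00-16:00.
Aarav free: 09:00-11:00, 12:00-14:00, 15:00-17:00 (invert busy blocks within the working day).
Tara ∩ Tomás: 10:00-11:00, 14:00-16:00.
Tara ∩ Tomás ∩ Aarav: 10:00-11:00, 15:00-16:00.
The last common window of at least 60 minutes is 15:00-16:00; a 60-minute meeting can start as late as 15:00 and still end by 16:00.

15:00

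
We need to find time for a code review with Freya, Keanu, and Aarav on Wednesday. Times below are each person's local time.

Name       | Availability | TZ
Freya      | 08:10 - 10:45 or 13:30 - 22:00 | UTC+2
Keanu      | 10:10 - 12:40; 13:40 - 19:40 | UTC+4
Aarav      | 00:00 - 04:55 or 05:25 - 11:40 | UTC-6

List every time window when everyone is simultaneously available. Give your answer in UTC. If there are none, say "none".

06:10-08:40, 11:30-15:40

Freya in UTC: 06:10-08:45, 11:30-20:00 (subtract 2h to convert from UTC+2).
Keanu in UTC: 06:10-08:40, 09:40-15:40 (subtract 4h to convert from UTC+4).
Aarav in UTC: 06:00-10:55, 11:25-17:40 (add 6h to convert from UTC-6).
Freya ∩ Keanu: 06:10-08:40, 11:30-15:40.
Freya ∩ Keanu ∩ Aarav: 06:10-08:40, 11:30-15:40.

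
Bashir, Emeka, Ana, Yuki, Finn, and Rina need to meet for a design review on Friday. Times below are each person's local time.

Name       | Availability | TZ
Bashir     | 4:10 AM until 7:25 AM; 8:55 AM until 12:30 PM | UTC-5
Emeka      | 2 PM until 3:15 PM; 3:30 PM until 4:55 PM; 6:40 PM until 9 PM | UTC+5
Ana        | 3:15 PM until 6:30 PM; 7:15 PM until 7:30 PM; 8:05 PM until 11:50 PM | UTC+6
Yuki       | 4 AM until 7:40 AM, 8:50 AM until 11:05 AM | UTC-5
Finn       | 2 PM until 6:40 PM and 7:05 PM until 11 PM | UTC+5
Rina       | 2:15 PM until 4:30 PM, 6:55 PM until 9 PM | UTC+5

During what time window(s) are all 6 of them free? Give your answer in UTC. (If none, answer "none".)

Bashir in UTC: 09:10-12:25, 13:55-17:30 (add 5h to convert from UTC-5).
Emeka in UTC: 09:00-10:15, 10:30-11:55, 13:40-16:00 (subtract 5h to convert from UTC+5).
Ana in UTC: 09:15-12:30, 13:15-13:30, 14:05-17:50 (subtract 6h to convert from UTC+6).
Yuki in UTC: 09:00-12:40, 13:50-16:05 (add 5h to convert from UTC-5).
Finn in UTC: 09:00-13:40, 14:05-18:00 (subtract 5h to convert from UTC+5).
Rina in UTC: 09:15-11:30, 13:55-16:00 (subtract 5h to convert from UTC+5).
Bashir ∩ Emeka: 09:10-10:15, 10:30-11:55, 13:55-16:00.
Bashir ∩ Emeka ∩ Ana: 09:15-10:15, 10:30-11:55, 14:05-16:00.
Bashir ∩ Emeka ∩ Ana ∩ Yuki: 09:15-10:15, 10:30-11:55, 14:05-16:00.
Bashir ∩ Emeka ∩ Ana ∩ Yuki ∩ Finn: 09:15-10:15, 10:30-11:55, 14:05-16:00.
Bashir ∩ Emeka ∩ Ana ∩ Yuki ∩ Finn ∩ Rina: 09:15-10:15, 10:30-11:30, 14:05-16:00.
Those are the intersection windows.

09:15-10:15, 10:30-11:30, 14:05-16:00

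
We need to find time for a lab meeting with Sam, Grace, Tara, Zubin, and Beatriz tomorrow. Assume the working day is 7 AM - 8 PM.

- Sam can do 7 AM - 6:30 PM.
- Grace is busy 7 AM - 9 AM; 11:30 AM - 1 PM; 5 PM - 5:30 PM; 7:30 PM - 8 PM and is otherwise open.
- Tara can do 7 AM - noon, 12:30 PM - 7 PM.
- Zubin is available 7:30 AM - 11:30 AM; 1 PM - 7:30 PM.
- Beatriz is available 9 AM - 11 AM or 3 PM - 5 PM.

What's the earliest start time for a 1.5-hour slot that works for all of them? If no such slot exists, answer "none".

09:00

Sam free: 07:00-18:30.
Grace free: 09:00-11:30, 13:00-17:00, 17:30-19:30 (invert busy blocks within the working day).
Tara free: 07:00-12:00, 12:30-19:00.
Zubin free: 07:30-11:30, 13:00-19:30.
Beatriz free: 09:00-11:00, 15:00-17:00.
Sam ∩ Grace: 09:00-11:30, 13:00-17:00, 17:30-18:30.
Sam ∩ Grace ∩ Tara: 09:00-11:30, 13:00-17:00, 17:30-18:30.
Sam ∩ Grace ∩ Tara ∩ Zubin: 09:00-11:30, 13:00-17:00, 17:30-18:30.
Sam ∩ Grace ∩ Tara ∩ Zubin ∩ Beatriz: 09:00-11:00, 15:00-17:00.
The first common window of at least 90 minutes is 09:00-11:00, so the earliest start is 09:00.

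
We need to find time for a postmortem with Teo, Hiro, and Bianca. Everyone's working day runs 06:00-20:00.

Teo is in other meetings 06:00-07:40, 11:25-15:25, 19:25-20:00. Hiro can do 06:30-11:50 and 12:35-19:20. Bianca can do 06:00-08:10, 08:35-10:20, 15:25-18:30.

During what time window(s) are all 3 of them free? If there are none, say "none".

Teo free: 07:40-11:25, 15:25-19:25 (invert busy blocks within the working day).
Hiro free: 06:30-11:50, 12:35-19:20.
Bianca free: 06:00-08:10, 08:35-10:20, 15:25-18:30.
Teo ∩ Hiro: 07:40-11:25, 15:25-19:20.
Teo ∩ Hiro ∩ Bianca: 07:40-08:10, 08:35-10:20, 15:25-18:30.

07:40-08:10, 08:35-10:20, 15:25-18:30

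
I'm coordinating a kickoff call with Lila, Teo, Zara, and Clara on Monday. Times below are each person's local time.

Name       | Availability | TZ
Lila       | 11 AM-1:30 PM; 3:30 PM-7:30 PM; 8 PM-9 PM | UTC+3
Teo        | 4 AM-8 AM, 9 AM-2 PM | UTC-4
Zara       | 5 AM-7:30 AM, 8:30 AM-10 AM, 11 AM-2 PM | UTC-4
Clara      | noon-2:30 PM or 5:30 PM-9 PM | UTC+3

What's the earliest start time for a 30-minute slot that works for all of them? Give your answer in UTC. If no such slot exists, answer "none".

09:00

Lila in UTC: 08:00-10:30, 12:30-16:30, 17:00-18:00 (subtract 3h to convert from UTC+3).
Teo in UTC: 08:00-12:00, 13:00-18:00 (add 4h to convert from UTC-4).
Zara in UTC: 09:00-11:30, 12:30-14:00, 15:00-18:00 (add 4h to convert from UTC-4).
Clara in UTC: 09:00-11:30, 14:30-18:00 (subtract 3h to convert from UTC+3).
Lila ∩ Teo: 08:00-10:30, 13:00-16:30, 17:00-18:00.
Lila ∩ Teo ∩ Zara: 09:00-10:30, 13:00-14:00, 15:00-16:30, 17:00-18:00.
Lila ∩ Teo ∩ Zara ∩ Clara: 09:00-10:30, 15:00-16:30, 17:00-18:00.
The first common window of at least 30 minutes is 09:00-10:30, so the earliest start is 09:00.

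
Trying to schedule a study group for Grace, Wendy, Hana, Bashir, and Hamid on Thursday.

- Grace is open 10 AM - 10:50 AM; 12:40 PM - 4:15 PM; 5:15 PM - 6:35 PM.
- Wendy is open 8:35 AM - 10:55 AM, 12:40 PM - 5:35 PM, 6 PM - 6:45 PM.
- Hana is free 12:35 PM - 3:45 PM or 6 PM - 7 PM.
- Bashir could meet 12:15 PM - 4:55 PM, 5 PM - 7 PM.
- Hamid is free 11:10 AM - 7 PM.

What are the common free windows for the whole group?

Grace ∩ Wendy: 10:00-10:50, 12:40-16:15, 17:15-17:35, 18:00-18:35.
Grace ∩ Wendy ∩ Hana: 12:40-15:45, 18:00-18:35.
Grace ∩ Wendy ∩ Hana ∩ Bashir: 12:40-15:45, 18:00-18:35.
Grace ∩ Wendy ∩ Hana ∩ Bashir ∩ Hamid: 12:40-15:45, 18:00-18:35.
Those are the intersection windows.

12:40-15:45, 18:00-18:35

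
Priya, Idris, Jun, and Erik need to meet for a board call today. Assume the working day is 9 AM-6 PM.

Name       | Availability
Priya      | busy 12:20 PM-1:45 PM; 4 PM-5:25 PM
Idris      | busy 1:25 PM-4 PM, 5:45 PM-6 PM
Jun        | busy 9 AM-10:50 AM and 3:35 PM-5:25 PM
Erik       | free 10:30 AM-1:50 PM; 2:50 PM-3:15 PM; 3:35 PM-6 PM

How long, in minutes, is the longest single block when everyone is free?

Priya free: 09:00-12:20, 13:45-16:00, 17:25-18:00 (invert busy blocks within the working day).
Idris free: 09:00-13:25, 16:00-17:45 (invert busy blocks within the working day).
Jun free: 10:50-15:35, 17:25-18:00 (invert busy blocks within the working day).
Erik free: 10:30-13:50, 14:50-15:15, 15:35-18:00.
Priya ∩ Idris: 09:00-12:20, 17:25-17:45.
Priya ∩ Idris ∩ Jun: 10:50-12:20, 17:25-17:45.
Priya ∩ Idris ∩ Jun ∩ Erik: 10:50-12:20, 17:25-17:45.
The longest is 10:50-12:20 at 90 minutes.

90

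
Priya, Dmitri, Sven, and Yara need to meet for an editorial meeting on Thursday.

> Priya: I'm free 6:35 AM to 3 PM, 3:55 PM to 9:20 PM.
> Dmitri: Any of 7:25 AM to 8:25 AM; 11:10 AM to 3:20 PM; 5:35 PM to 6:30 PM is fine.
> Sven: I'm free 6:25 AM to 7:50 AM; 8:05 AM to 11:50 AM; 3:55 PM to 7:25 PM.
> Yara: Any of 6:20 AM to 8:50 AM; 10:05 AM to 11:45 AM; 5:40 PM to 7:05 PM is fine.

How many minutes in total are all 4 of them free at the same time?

130

Priya ∩ Dmitri: 07:25-08:25, 11:10-15:00, 17:35-18:30.
Priya ∩ Dmitri ∩ Sven: 07:25-07:50, 08:05-08:25, 11:10-11:50, 17:35-18:30.
Priya ∩ Dmitri ∩ Sven ∩ Yara: 07:25-07:50, 08:05-08:25, 11:10-11:45, 17:40-18:30.
So the common availability across everyone is 07:25-07:50, 08:05-08:25, 11:10-11:45, 17:40-18:30.
Summing the common windows: 25 + 20 + 35 + 50 = 130 minutes.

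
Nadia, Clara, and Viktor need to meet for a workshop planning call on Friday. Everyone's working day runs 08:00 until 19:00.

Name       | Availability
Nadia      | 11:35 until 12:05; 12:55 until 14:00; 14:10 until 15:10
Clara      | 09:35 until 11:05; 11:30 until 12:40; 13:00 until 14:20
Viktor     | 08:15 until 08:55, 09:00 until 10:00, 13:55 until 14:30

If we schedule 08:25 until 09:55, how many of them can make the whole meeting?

nobody can make the full 08:25-09:55 slot — that's 0.

0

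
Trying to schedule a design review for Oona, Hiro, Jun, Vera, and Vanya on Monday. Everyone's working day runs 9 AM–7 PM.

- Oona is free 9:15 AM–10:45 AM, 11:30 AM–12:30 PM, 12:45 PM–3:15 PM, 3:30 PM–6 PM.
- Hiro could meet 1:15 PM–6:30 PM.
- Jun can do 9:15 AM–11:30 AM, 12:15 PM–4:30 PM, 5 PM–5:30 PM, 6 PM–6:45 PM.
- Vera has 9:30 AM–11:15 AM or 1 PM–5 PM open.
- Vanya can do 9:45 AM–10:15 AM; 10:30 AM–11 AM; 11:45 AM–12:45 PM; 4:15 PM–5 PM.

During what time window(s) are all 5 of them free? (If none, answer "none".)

Oona ∩ Hiro: 13:15-15:15, 15:30-18:00.
Oona ∩ Hiro ∩ Jun: 13:15-15:15, 15:30-16:30, 17:00-17:30.
Oona ∩ Hiro ∩ Jun ∩ Vera: 13:15-15:15, 15:30-16:30.
Oona ∩ Hiro ∩ Jun ∩ Vera ∩ Vanya: 16:15-16:30.

16:15-16:30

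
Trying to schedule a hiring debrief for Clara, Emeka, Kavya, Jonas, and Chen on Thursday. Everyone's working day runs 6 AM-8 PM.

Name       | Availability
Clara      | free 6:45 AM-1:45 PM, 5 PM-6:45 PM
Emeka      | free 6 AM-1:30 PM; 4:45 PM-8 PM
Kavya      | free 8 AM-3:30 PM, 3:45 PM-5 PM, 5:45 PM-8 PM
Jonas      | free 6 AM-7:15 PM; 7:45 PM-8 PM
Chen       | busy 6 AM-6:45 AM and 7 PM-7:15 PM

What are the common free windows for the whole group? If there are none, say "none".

Clara free: 06:45-13:45, 17:00-18:45.
Emeka free: 06:00-13:30, 16:45-20:00.
Kavya free: 08:00-15:30, 15:45-17:00, 17:45-20:00.
Jonas free: 06:00-19:15, 19:45-20:00.
Chen free: 06:45-19:00, 19:15-20:00 (invert busy blocks within the working day).
Clara ∩ Emeka: 06:45-13:30, 17:00-18:45.
Clara ∩ Emeka ∩ Kavya: 08:00-13:30, 17:45-18:45.
Clara ∩ Emeka ∩ Kavya ∩ Jonas: 08:00-13:30, 17:45-18:45.
Clara ∩ Emeka ∩ Kavya ∩ Jonas ∩ Chen: 08:00-13:30, 17:45-18:45.

08:00-13:30, 17:45-18:45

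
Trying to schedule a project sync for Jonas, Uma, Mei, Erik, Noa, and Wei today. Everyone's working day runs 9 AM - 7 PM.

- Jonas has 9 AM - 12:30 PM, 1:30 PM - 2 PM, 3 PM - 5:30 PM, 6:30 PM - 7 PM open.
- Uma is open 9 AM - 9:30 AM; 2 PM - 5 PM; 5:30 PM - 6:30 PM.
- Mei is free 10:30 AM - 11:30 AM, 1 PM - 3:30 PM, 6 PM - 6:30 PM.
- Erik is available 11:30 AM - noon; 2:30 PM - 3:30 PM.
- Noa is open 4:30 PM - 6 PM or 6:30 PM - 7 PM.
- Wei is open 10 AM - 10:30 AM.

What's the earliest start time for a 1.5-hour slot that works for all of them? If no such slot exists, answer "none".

Jonas ∩ Uma: 09:00-09:30, 15:00-17:00.
Jonas ∩ Uma ∩ Mei: 15:00-15:30.
Jonas ∩ Uma ∩ Mei ∩ Erik: 15:00-15:30.
Jonas ∩ Uma ∩ Mei ∩ Erik ∩ Noa: ∅.
Jonas ∩ Uma ∩ Mei ∩ Erik ∩ Noa ∩ Wei: ∅.
There is no time when everyone is free.
No common window is at least 90 minutes long.

none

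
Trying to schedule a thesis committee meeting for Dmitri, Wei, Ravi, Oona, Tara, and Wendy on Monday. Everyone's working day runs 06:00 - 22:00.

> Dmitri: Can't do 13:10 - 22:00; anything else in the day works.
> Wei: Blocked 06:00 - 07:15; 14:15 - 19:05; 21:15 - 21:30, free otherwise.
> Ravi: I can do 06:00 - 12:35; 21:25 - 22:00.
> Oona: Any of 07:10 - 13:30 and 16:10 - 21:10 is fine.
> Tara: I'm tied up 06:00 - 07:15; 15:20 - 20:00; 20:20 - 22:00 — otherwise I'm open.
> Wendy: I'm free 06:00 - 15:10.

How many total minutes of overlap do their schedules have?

Dmitri free: 06:00-13:10 (invert busy blocks within the working day).
Wei free: 07:15-14:15, 19:05-21:15, 21:30-22:00 (invert busy blocks within the working day).
Ravi free: 06:00-12:35, 21:25-22:00.
Oona free: 07:10-13:30, 16:10-21:10.
Tara free: 07:15-15:20, 20:00-20:20 (invert busy blocks within the working day).
Wendy free: 06:00-15:10.
Dmitri ∩ Wei: 07:15-13:10.
Dmitri ∩ Wei ∩ Ravi: 07:15-12:35.
Dmitri ∩ Wei ∩ Ravi ∩ Oona: 07:15-12:35.
Dmitri ∩ Wei ∩ Ravi ∩ Oona ∩ Tara: 07:15-12:35.
Dmitri ∩ Wei ∩ Ravi ∩ Oona ∩ Tara ∩ Wendy: 07:15-12:35.
That's a single block of 320 minutes.

320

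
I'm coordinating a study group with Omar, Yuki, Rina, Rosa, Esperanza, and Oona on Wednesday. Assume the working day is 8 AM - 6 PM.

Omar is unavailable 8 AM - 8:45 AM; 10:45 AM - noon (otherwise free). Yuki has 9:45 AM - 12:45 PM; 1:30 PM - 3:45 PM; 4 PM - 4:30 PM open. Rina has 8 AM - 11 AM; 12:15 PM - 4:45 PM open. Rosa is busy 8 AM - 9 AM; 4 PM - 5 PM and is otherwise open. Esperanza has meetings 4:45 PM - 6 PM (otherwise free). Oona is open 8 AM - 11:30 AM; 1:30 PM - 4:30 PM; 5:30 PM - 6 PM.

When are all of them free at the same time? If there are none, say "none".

09:45-10:45, 13:30-15:45

Omar free: 08:45-10:45, 12:00-18:00 (invert busy blocks within the working day).
Yuki free: 09:45-12:45, 13:30-15:45, 16:00-16:30.
Rina free: 08:00-11:00, 12:15-16:45.
Rosa free: 09:00-16:00, 17:00-18:00 (invert busy blocks within the working day).
Esperanza free: 08:00-16:45 (invert busy blocks within the working day).
Oona free: 08:00-11:30, 13:30-16:30, 17:30-18:00.
Omar ∩ Yuki: 09:45-10:45, 12:00-12:45, 13:30-15:45, 16:00-16:30.
Omar ∩ Yuki ∩ Rina: 09:45-10:45, 12:15-12:45, 13:30-15:45, 16:00-16:30.
Omar ∩ Yuki ∩ Rina ∩ Rosa: 09:45-10:45, 12:15-12:45, 13:30-15:45.
Omar ∩ Yuki ∩ Rina ∩ Rosa ∩ Esperanza: 09:45-10:45, 12:15-12:45, 13:30-15:45.
Omar ∩ Yuki ∩ Rina ∩ Rosa ∩ Esperanza ∩ Oona: 09:45-10:45, 13:30-15:45.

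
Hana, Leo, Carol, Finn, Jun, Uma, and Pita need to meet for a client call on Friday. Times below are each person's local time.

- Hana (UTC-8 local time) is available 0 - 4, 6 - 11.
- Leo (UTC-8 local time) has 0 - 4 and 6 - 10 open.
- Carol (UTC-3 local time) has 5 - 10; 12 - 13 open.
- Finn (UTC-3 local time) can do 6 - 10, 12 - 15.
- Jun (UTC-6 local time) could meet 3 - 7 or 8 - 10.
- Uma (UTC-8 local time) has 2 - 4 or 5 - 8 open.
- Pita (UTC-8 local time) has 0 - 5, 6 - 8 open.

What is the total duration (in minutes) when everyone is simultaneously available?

180

Hana in UTC: 08:00-12:00, 14:00-19:00 (add 8h to convert from UTC-8).
Leo in UTC: 08:00-12:00, 14:00-18:00 (add 8h to convert from UTC-8).
Carol in UTC: 08:00-13:00, 15:00-16:00 (add 3h to convert from UTC-3).
Finn in UTC: 09:00-13:00, 15:00-18:00 (add 3h to convert from UTC-3).
Jun in UTC: 09:00-13:00, 14:00-16:00 (add 6h to convert from UTC-6).
Uma in UTC: 10:00-12:00, 13:00-16:00 (add 8h to convert from UTC-8).
Pita in UTC: 08:00-13:00, 14:00-16:00 (add 8h to convert from UTC-8).
Hana ∩ Leo: 08:00-12:00, 14:00-18:00.
Hana ∩ Leo ∩ Carol: 08:00-12:00, 15:00-16:00.
Hana ∩ Leo ∩ Carol ∩ Finn: 09:00-12:00, 15:00-16:00.
Hana ∩ Leo ∩ Carol ∩ Finn ∩ Jun: 09:00-12:00, 15:00-16:00.
Hana ∩ Leo ∩ Carol ∩ Finn ∩ Jun ∩ Uma: 10:00-12:00, 15:00-16:00.
Hana ∩ Leo ∩ Carol ∩ Finn ∩ Jun ∩ Uma ∩ Pita: 10:00-12:00, 15:00-16:00.
Summing the common windows: 120 + 60 = 180 minutes.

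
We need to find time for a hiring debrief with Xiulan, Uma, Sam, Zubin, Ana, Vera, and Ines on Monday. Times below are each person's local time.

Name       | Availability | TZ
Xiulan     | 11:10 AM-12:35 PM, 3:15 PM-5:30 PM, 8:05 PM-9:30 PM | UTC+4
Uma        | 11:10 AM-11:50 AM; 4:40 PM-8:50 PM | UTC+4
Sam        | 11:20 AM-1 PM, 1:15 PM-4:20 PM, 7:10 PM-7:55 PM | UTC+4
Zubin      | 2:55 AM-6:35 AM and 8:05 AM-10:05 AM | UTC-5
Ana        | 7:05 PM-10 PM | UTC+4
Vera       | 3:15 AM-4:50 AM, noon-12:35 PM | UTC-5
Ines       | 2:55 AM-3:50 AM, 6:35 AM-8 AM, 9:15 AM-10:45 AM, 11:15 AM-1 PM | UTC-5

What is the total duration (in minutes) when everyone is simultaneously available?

Xiulan in UTC: 07:10-08:35, 11:15-13:30, 16:05-17:30 (subtract 4h to convert from UTC+4).
Uma in UTC: 07:10-07:50, 12:40-16:50 (subtract 4h to convert from UTC+4).
Sam in UTC: 07:20-09:00, 09:15-12:20, 15:10-15:55 (subtract 4h to convert from UTC+4).
Zubin in UTC: 07:55-11:35, 13:05-15:05 (add 5h to convert from UTC-5).
Ana in UTC: 15:05-18:00 (subtract 4h to convert from UTC+4).
Vera in UTC: 08:15-09:50, 17:00-17:35 (add 5h to convert from UTC-5).
Ines in UTC: 07:55-08:50, 11:35-13:00, 14:15-15:45, 16:15-18:00 (add 5h to convert from UTC-5).
Xiulan ∩ Uma: 07:10-07:50, 12:40-13:30, 16:05-16:50.
Xiulan ∩ Uma ∩ Sam: 07:20-07:50.
Xiulan ∩ Uma ∩ Sam ∩ Zubin: ∅.
Xiulan ∩ Uma ∩ Sam ∩ Zubin ∩ Ana: ∅.
Xiulan ∩ Uma ∩ Sam ∩ Zubin ∩ Ana ∩ Vera: ∅.
Xiulan ∩ Uma ∩ Sam ∩ Zubin ∩ Ana ∩ Vera ∩ Ines: ∅.
There is no time when everyone is free.
There is no common window, so the total is 0 minutes.

0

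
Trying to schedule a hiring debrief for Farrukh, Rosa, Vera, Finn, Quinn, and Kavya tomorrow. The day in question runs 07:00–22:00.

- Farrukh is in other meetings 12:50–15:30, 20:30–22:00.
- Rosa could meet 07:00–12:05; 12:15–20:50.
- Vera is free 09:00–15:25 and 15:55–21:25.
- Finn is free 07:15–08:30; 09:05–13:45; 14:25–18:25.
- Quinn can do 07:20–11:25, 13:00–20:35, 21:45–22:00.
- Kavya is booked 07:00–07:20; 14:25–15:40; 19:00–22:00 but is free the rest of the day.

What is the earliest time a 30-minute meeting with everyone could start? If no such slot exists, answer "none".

Farrukh free: 07:00-12:50, 15:30-20:30 (invert busy blocks within the working day).
Rosa free: 07:00-12:05, 12:15-20:50.
Vera free: 09:00-15:25, 15:55-21:25.
Finn free: 07:15-08:30, 09:05-13:45, 14:25-18:25.
Quinn free: 07:20-11:25, 13:00-20:35, 21:45-22:00.
Kavya free: 07:20-14:25, 15:40-19:00 (invert busy blocks within the working day).
Farrukh ∩ Rosa: 07:00-12:05, 12:15-12:50, 15:30-20:30.
Farrukh ∩ Rosa ∩ Vera: 09:00-12:05, 12:15-12:50, 15:55-20:30.
Farrukh ∩ Rosa ∩ Vera ∩ Finn: 09:05-12:05, 12:15-12:50, 15:55-18:25.
Farrukh ∩ Rosa ∩ Vera ∩ Finn ∩ Quinn: 09:05-11:25, 15:55-18:25.
Farrukh ∩ Rosa ∩ Vera ∩ Finn ∩ Quinn ∩ Kavya: 09:05-11:25, 15:55-18:25.
The first common window of at least 30 minutes is 09:05-11:25, so the earliest start is 09:05.

09:05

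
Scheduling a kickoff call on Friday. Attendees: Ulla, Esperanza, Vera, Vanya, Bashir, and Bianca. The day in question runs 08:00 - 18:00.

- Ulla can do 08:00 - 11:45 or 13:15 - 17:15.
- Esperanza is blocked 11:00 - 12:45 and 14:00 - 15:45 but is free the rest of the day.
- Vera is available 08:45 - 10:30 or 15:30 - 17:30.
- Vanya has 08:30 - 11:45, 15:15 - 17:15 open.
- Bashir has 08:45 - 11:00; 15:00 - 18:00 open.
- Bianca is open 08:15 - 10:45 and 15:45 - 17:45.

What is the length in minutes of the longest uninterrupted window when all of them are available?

Ulla free: 08:00-11:45, 13:15-17:15.
Esperanza free: 08:00-11:00, 12:45-14:00, 15:45-18:00 (invert busy blocks within the working day).
Vera free: 08:45-10:30, 15:30-17:30.
Vanya free: 08:30-11:45, 15:15-17:15.
Bashir free: 08:45-11:00, 15:00-18:00.
Bianca free: 08:15-10:45, 15:45-17:45.
Ulla ∩ Esperanza: 08:00-11:00, 13:15-14:00, 15:45-17:15.
Ulla ∩ Esperanza ∩ Vera: 08:45-10:30, 15:45-17:15.
Ulla ∩ Esperanza ∩ Vera ∩ Vanya: 08:45-10:30, 15:45-17:15.
Ulla ∩ Esperanza ∩ Vera ∩ Vanya ∩ Bashir: 08:45-10:30, 15:45-17:15.
Ulla ∩ Esperanza ∩ Vera ∩ Vanya ∩ Bashir ∩ Bianca: 08:45-10:30, 15:45-17:15.
The longest is 08:45-10:30 at 105 minutes.

105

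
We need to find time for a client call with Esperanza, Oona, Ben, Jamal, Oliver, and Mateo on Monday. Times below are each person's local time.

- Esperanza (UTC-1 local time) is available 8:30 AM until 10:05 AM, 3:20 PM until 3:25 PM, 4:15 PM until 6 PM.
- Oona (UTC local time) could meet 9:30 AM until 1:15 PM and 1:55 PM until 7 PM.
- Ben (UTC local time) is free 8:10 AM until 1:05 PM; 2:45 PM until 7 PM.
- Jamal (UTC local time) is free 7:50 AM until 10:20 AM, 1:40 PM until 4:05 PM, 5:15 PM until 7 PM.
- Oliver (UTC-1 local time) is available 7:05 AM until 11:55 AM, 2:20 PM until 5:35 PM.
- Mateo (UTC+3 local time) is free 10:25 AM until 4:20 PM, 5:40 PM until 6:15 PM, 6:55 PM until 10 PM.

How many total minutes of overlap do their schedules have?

Esperanza in UTC: 09:30-11:05, 16:20-16:25, 17:15-19:00 (add 1h to convert from UTC-1).
Oona in UTC: 09:30-13:15, 13:55-19:00.
Ben in UTC: 08:10-13:05, 14:45-19:00.
Jamal in UTC: 07:50-10:20, 13:40-16:05, 17:15-19:00.
Oliver in UTC: 08:05-12:55, 15:20-18:35 (add 1h to convert from UTC-1).
Mateo in UTC: 07:25-13:20, 14:40-15:15, 15:55-19:00 (subtract 3h to convert from UTC+3).
Esperanza ∩ Oona: 09:30-11:05, 16:20-16:25, 17:15-19:00.
Esperanza ∩ Oona ∩ Ben: 09:30-11:05, 16:20-16:25, 17:15-19:00.
Esperanza ∩ Oona ∩ Ben ∩ Jamal: 09:30-10:20, 17:15-19:00.
Esperanza ∩ Oona ∩ Ben ∩ Jamal ∩ Oliver: 09:30-10:20, 17:15-18:35.
Esperanza ∩ Oona ∩ Ben ∩ Jamal ∩ Oliver ∩ Mateo: 09:30-10:20, 17:15-18:35.
So the common availability across everyone is 09:30-10:20, 17:15-18:35.
Summing the common windows: 50 + 80 = 130 minutes.

130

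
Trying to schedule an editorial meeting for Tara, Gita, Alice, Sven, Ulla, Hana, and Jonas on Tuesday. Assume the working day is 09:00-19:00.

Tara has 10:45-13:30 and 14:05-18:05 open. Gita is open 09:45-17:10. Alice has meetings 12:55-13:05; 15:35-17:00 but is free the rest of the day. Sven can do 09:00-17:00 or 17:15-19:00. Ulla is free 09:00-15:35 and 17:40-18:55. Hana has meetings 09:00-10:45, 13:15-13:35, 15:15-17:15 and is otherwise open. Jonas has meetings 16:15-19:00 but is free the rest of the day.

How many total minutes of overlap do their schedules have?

210

Tara free: 10:45-13:30, 14:05-18:05.
Gita free: 09:45-17:10.
Alice free: 09:00-12:55, 13:05-15:35, 17:00-19:00 (invert busy blocks within the working day).
Sven free: 09:00-17:00, 17:15-19:00.
Ulla free: 09:00-15:35, 17:40-18:55.
Hana free: 10:45-13:15, 13:35-15:15, 17:15-19:00 (invert busy blocks within the working day).
Jonas free: 09:00-16:15 (invert busy blocks within the working day).
Tara ∩ Gita: 10:45-13:30, 14:05-17:10.
Tara ∩ Gita ∩ Alice: 10:45-12:55, 13:05-13:30, 14:05-15:35, 17:00-17:10.
Tara ∩ Gita ∩ Alice ∩ Sven: 10:45-12:55, 13:05-13:30, 14:05-15:35.
Tara ∩ Gita ∩ Alice ∩ Sven ∩ Ulla: 10:45-12:55, 13:05-13:30, 14:05-15:35.
Tara ∩ Gita ∩ Alice ∩ Sven ∩ Ulla ∩ Hana: 10:45-12:55, 13:05-13:15, 14:05-15:15.
Tara ∩ Gita ∩ Alice ∩ Sven ∩ Ulla ∩ Hana ∩ Jonas: 10:45-12:55, 13:05-13:15, 14:05-15:15.
Summing the common windows: 130 + 10 + 70 = 210 minutes.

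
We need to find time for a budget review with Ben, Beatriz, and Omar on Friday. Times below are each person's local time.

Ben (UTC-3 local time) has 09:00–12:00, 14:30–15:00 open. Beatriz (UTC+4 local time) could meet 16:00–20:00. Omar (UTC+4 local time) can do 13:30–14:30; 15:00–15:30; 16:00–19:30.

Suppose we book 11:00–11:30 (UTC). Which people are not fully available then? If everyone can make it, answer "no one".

Ben in UTC: 12:00-15:00, 17:30-18:00 (add 3h to convert from UTC-3).
Beatriz in UTC: 12:00-16:00 (subtract 4h to convert from UTC+4).
Omar in UTC: 09:30-10:30, 11:00-11:30, 12:00-15:30 (subtract 4h to convert from UTC+4).
Ben: not fully free for 11:00-11:30. Beatriz: not fully free for 11:00-11:30. Omar: free for 11:00-11:30.

Beatriz, Ben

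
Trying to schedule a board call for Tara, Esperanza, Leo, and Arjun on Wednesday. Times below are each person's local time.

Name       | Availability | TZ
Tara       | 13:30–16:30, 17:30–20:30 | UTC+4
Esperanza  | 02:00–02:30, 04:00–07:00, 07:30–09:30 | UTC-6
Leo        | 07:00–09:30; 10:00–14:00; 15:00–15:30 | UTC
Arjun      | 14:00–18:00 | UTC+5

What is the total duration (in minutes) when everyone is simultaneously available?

Tara in UTC: 09:30-12:30, 13:30-16:30 (subtract 4h to convert from UTC+4).
Esperanza in UTC: 08:00-08:30, 10:00-13:00, 13:30-15:30 (add 6h to convert from UTC-6).
Leo in UTC: 07:00-09:30, 10:00-14:00, 15:00-15:30.
Arjun in UTC: 09:00-13:00 (subtract 5h to convert from UTC+5).
Tara ∩ Esperanza: 10:00-12:30, 13:30-15:30.
Tara ∩ Esperanza ∩ Leo: 10:00-12:30, 13:30-14:00, 15:00-15:30.
Tara ∩ Esperanza ∩ Leo ∩ Arjun: 10:00-12:30.
That's a single block of 150 minutes.

150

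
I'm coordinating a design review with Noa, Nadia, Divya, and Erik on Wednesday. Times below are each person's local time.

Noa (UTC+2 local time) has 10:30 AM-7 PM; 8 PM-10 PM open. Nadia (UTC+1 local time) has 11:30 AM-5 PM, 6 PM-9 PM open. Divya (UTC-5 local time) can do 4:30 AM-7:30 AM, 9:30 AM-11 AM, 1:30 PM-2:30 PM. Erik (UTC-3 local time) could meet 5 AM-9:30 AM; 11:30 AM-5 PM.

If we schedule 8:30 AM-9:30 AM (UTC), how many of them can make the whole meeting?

Noa in UTC: 08:30-17:00, 18:00-20:00 (subtract 2h to convert from UTC+2).
Nadia in UTC: 10:30-16:00, 17:00-20:00 (subtract 1h to convert from UTC+1).
Divya in UTC: 09:30-12:30, 14:30-16:00, 18:30-19:30 (add 5h to convert from UTC-5).
Erik in UTC: 08:00-12:30, 14:30-20:00 (add 3h to convert from UTC-3).
Noa and Erik can make the full 08:30-09:30 slot — that's 2.

2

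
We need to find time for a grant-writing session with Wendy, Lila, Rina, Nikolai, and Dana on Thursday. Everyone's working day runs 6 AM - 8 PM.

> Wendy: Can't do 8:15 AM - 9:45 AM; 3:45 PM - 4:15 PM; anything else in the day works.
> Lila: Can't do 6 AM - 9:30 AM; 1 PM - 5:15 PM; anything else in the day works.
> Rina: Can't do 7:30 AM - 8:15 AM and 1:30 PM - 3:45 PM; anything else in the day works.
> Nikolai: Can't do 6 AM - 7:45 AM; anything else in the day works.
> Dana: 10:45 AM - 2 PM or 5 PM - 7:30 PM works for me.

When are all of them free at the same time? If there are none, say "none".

10:45-13:00, 17:15-19:30

Wendy free: 06:00-08:15, 09:45-15:45, 16:15-20:00 (invert busy blocks within the working day).
Lila free: 09:30-13:00, 17:15-20:00 (invert busy blocks within the working day).
Rina free: 06:00-07:30, 08:15-13:30, 15:45-20:00 (invert busy blocks within the working day).
Nikolai free: 07:45-20:00 (invert busy blocks within the working day).
Dana free: 10:45-14:00, 17:00-19:30.
Wendy ∩ Lila: 09:45-13:00, 17:15-20:00.
Wendy ∩ Lila ∩ Rina: 09:45-13:00, 17:15-20:00.
Wendy ∩ Lila ∩ Rina ∩ Nikolai: 09:45-13:00, 17:15-20:00.
Wendy ∩ Lila ∩ Rina ∩ Nikolai ∩ Dana: 10:45-13:00, 17:15-19:30.
So the common availability across everyone is 10:45-13:00, 17:15-19:30.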